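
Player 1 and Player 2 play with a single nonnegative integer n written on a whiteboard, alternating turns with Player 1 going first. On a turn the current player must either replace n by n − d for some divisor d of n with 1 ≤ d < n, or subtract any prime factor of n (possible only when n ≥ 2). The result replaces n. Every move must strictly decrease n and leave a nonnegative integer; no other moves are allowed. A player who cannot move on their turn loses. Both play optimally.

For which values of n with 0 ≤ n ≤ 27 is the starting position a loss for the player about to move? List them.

Work bottom-up. With no move the player to move loses. Otherwise the position is W if at least one move leads to an L position for the opponent, and L if every move leads to a W.
n=0: no move → L
n=1: no move → L
n=2: can move to 0, which is L ⇒ W
n=3: can move to 0, which is L ⇒ W
n=4: moves to 2(W), 3(W); every one is W ⇒ L
n=5: can move to 0, which is L ⇒ W
n=6: can move to 4, which is L ⇒ W
n=7: can move to 0, which is L ⇒ W
n=8: can move to 4, which is L ⇒ W
n=9: moves to 6(W), 8(W); every one is W ⇒ L
n=10: can move to 9, which is L ⇒ W
n=11: can move to 0, which is L ⇒ W
n=12: can move to 9, which is L ⇒ W
n=13: can move to 0, which is L ⇒ W
n=14: moves to 7(W), 12(W), 13(W); every one is W ⇒ L
n=15: can move to 14, which is L ⇒ W
n=16: can move to 14, which is L ⇒ W
n=17: can move to 0, which is L ⇒ W
n=18: can move to 9, which is L ⇒ W
n=19: can move to 0, which is L ⇒ W
n=20: moves to 10(W), 15(W), 16(W), 18(W), 19(W); every one is W ⇒ L
n=21: can move to 14, which is L ⇒ W
n=22: can move to 20, which is L ⇒ W
n=23: can move to 0, which is L ⇒ W
n=24: can move to 20, which is L ⇒ W
n=25: can move to 20, which is L ⇒ W
n=26: moves to 13(W), 24(W), 25(W); every one is W ⇒ L
n=27: can move to 26, which is L ⇒ W
Reading off the rows marked L gives the requested list; there are 7 such values of n.

0, 1, 4, 9, 14, 20, 26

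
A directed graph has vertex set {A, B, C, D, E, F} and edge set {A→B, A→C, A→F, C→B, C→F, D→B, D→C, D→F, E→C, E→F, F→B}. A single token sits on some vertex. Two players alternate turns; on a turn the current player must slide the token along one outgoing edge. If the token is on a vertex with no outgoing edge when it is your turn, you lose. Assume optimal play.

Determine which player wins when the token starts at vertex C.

Compute win/loss labels from the base case upward. A position with no move is L. Any other position is W if it can reach an L in one move, else L.
Every edge goes from a vertex to one that appears earlier in the order B, F, C, E, A, D, so processing vertices in that order labels each vertex after all of its successors.
B: no outgoing edge → L
F: reaches L-position B → W
C: reaches L-position B → W
E: only reaches C(W), F(W), all W → L
A: reaches L-position B → W
D: reaches L-position B → W
From C the player to move can move to B, reaching an L position.

The first player wins.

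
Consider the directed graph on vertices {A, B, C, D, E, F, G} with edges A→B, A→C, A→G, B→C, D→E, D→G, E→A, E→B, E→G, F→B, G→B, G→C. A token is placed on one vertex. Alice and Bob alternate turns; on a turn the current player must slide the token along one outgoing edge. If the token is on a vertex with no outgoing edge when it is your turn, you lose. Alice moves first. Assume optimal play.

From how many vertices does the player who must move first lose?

3

Compute win/loss labels from the base case upward. A position with no move is L. Any other position is W if it can reach an L in one move, else L.
Every edge goes from a vertex to one that appears earlier in the order C, B, G, A, E, F, D, so processing vertices in that order labels each vertex after all of its successors.
C: no outgoing edge → L
B: can move to C, which is L ⇒ W
G: can move to C, which is L ⇒ W
A: can move to C, which is L ⇒ W
E: moves to A(W), G(W), B(W); every one is W ⇒ L
F: the only move is to B(W), a W ⇒ L
D: can move to E, which is L ⇒ W
The L vertices are C, E, F; that is 3 in all.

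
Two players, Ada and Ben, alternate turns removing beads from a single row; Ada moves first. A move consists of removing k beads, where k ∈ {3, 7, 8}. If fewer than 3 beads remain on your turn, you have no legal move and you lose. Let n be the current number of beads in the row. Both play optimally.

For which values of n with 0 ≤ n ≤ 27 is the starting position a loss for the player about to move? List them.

Positions with no move are L. A position that does have a move is losing for the player to move precisely when every available move leads to a winning position for the opponent. Fill in the labels:
n=0: no move → L
n=1: no move → L
n=2: no move → L
n=3: can move to 0, which is L ⇒ W
n=4: can move to 1, which is L ⇒ W
n=5: can move to 2, which is L ⇒ W
n=6: the only move is to 3(W), a W ⇒ L
n=7: can move to 0, which is L ⇒ W
n=8: can move to 1, which is L ⇒ W
n=9: can move to 6, which is L ⇒ W
n=10: can move to 2, which is L ⇒ W
n=11: moves to 8(W), 4(W), 3(W); every one is W ⇒ L
n=12: moves to 9(W), 5(W), 4(W); every one is W ⇒ L
n=13: can move to 6, which is L ⇒ W
n=14: can move to 11, which is L ⇒ W
n=15: can move to 12, which is L ⇒ W
n=16: moves to 13(W), 9(W), 8(W); every one is W ⇒ L
n=17: moves to 14(W), 10(W), 9(W); every one is W ⇒ L
n=18: can move to 11, which is L ⇒ W
n=19: can move to 16, which is L ⇒ W
n=20: can move to 17, which is L ⇒ W
n=21: moves to 18(W), 14(W), 13(W); every one is W ⇒ L
n=22: moves to 19(W), 15(W), 14(W); every one is W ⇒ L
n=23: can move to 16, which is L ⇒ W
n=24: can move to 21, which is L ⇒ W
n=25: can move to 22, which is L ⇒ W
n=26: moves to 23(W), 19(W), 18(W); every one is W ⇒ L
n=27: moves to 24(W), 20(W), 19(W); every one is W ⇒ L
The losing starting values of n are exactly the entries labelled L in this table (12 of them).

0, 1, 2, 6, 11, 12, 16, 17, 21, 22, 26, 27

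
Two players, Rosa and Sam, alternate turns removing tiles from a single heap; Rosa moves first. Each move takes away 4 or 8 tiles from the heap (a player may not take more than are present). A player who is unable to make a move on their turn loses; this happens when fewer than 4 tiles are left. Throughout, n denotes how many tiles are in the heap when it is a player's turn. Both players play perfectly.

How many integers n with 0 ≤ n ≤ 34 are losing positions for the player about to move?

12

Classify positions by backward induction: terminal positions (no move available) are L. From any other position, the mover wins iff some move reaches an L.
n=0: no move → L
n=1: no move → L
n=2: no move → L
n=3: no move → L
n=4: can move to 0, which is L ⇒ W
n=5: can move to 1, which is L ⇒ W
n=6: can move to 2, which is L ⇒ W
n=7: can move to 3, which is L ⇒ W
n=8: can move to 0, which is L ⇒ W
n=9: can move to 1, which is L ⇒ W
n=10: can move to 2, which is L ⇒ W
n=11: can move to 3, which is L ⇒ W
n=12: moves to 8(W), 4(W); every one is W ⇒ L
n=13: moves to 9(W), 5(W); every one is W ⇒ L
n=14: moves to 10(W), 6(W); every one is W ⇒ L
n=15: moves to 11(W), 7(W); every one is W ⇒ L
n=16: can move to 12, which is L ⇒ W
n=17: can move to 13, which is L ⇒ W
n=18: can move to 14, which is L ⇒ W
n=19: can move to 15, which is L ⇒ W
n=20: can move to 12, which is L ⇒ W
n=21: can move to 13, which is L ⇒ W
n=22: can move to 14, which is L ⇒ W
n=23: can move to 15, which is L ⇒ W
n=24: moves to 20(W), 16(W); every one is W ⇒ L
n=25: moves to 21(W), 17(W); every one is W ⇒ L
n=26: moves to 22(W), 18(W); every one is W ⇒ L
n=27: moves to 23(W), 19(W); every one is W ⇒ L
n=28: can move to 24, which is L ⇒ W
n=29: can move to 25, which is L ⇒ W
n=30: can move to 26, which is L ⇒ W
n=31: can move to 27, which is L ⇒ W
n=32: can move to 24, which is L ⇒ W
n=33: can move to 25, which is L ⇒ W
n=34: can move to 26, which is L ⇒ W
L entries with 0 ≤ n ≤ 34: n = 0, 1, 2, 3, 12, 13, 14, 15, 24, 25, 26, 27; that makes 12.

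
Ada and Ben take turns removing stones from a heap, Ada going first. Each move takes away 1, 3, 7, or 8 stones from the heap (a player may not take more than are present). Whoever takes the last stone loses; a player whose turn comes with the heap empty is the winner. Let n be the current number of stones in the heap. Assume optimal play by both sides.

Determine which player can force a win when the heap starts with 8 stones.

Label each position W (a win for the player to move) or L (a loss). A position with no legal move is W; any other position is W exactly when some move reaches an L, and L when every move reaches a W.
n=0: no move; the opponent has just taken the last stone and therefore loses → W
n=1: →0(W) only, which is W, so L
n=2: →1(L), so W
n=3: →2(W), 0(W) — all W, so L
n=4: →3(L), so W
n=5: →4(W), 2(W) — all W, so L
n=6: →5(L), so W
n=7: →6(W), 4(W), 0(W) — all W, so L
n=8: →7(L), so W
From 8 Ada can remove 1, leaving 7, reaching an L position.

Ada wins.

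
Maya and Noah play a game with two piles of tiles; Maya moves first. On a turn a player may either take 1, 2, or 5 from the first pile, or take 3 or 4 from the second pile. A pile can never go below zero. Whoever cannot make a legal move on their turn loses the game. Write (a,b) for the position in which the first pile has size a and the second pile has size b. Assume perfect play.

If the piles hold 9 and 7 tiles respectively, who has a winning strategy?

Noah wins.

Positions with no move are L. A position that does have a move is losing for the player to move precisely when every available move leads to a winning position for the opponent. Fill in the labels:
No move ever increases a pile, so every position that can arise here has a ≤ 9 and b ≤ 7; it is enough to label the cells with 0 ≤ a ≤ 9 and 0 ≤ b ≤ 7.
Every move lowers a or b (never raises either), so fill the grid row by row in increasing a, and left to right within a row: each cell's successors are then already labelled.
      b=0  b=1  b=2  b=3  b=4  b=5  b=6  b=7
a=0:    L    L    L    W    W    W    W    L
a=1:    W    W    W    L    L    L    W    W
a=2:    W    W    W    W    W    W    L    W
a=3:    L    L    L    W    W    W    W    L
a=4:    W    W    W    L    L    L    W    W
a=5:    W    W    W    W    W    W    L    W
a=6:    L    L    L    W    W    W    W    L
a=7:    W    W    W    L    L    L    W    W
a=8:    W    W    W    W    W    W    L    W
a=9:    L    L    L    W    W    W    W    L
Cells with no legal move (terminal, hence L): (0,0), (0,1), (0,2).
The remaining L cells, each justified by listing all of its moves:
(0,7): only reaches (0,4)(W), (0,3)(W), all W → L
(1,3): only reaches (0,3)(W), (1,0)(W), all W → L
(1,4): only reaches (0,4)(W), (1,1)(W), (1,0)(W), all W → L
(1,5): only reaches (0,5)(W), (1,2)(W), (1,1)(W), all W → L
(2,6): only reaches (1,6)(W), (0,6)(W), (2,3)(W), (2,2)(W), all W → L
(3,0): only reaches (2,0)(W), (1,0)(W), all W → L
(3,1): only reaches (2,1)(W), (1,1)(W), all W → L
(3,2): only reaches (2,2)(W), (1,2)(W), all W → L
(3,7): only reaches (2,7)(W), (1,7)(W), (3,4)(W), (3,3)(W), all W → L
(4,3): only reaches (3,3)(W), (2,3)(W), (4,0)(W), all W → L
(4,4): only reaches (3,4)(W), (2,4)(W), (4,1)(W), (4,0)(W), all W → L
(4,5): only reaches (3,5)(W), (2,5)(W), (4,2)(W), (4,1)(W), all W → L
(5,6): only reaches (4,6)(W), (3,6)(W), (0,6)(W), (5,3)(W), (5,2)(W), all W → L
(6,0): only reaches (5,0)(W), (4,0)(W), (1,0)(W), all W → L
(6,1): only reaches (5,1)(W), (4,1)(W), (1,1)(W), all W → L
(6,2): only reaches (5,2)(W), (4,2)(W), (1,2)(W), all W → L
(6,7): only reaches (5,7)(W), (4,7)(W), (1,7)(W), (6,4)(W), (6,3)(W), all W → L
(7,3): only reaches (6,3)(W), (5,3)(W), (2,3)(W), (7,0)(W), all W → L
(7,4): only reaches (6,4)(W), (5,4)(W), (2,4)(W), (7,1)(W), (7,0)(W), all W → L
(7,5): only reaches (6,5)(W), (5,5)(W), (2,5)(W), (7,2)(W), (7,1)(W), all W → L
(8,6): only reaches (7,6)(W), (6,6)(W), (3,6)(W), (8,3)(W), (8,2)(W), all W → L
(9,0): only reaches (8,0)(W), (7,0)(W), (4,0)(W), all W → L
(9,1): only reaches (8,1)(W), (7,1)(W), (4,1)(W), all W → L
(9,2): only reaches (8,2)(W), (7,2)(W), (4,2)(W), all W → L
(9,7): only reaches (8,7)(W), (7,7)(W), (4,7)(W), (9,4)(W), (9,3)(W), all W → L
Every other cell has at least one move into one of the L cells above, so it is W.
Every move from (9,7) reaches a W position, so the mover loses.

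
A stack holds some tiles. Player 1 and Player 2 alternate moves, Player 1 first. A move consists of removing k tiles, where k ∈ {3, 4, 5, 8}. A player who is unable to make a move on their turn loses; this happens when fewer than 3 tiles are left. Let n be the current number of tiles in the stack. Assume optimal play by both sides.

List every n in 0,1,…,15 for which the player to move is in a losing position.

0, 1, 2, 11, 12, 13

Compute win/loss labels from the base case upward. A position with no move is L. Any other position is W if it can reach an L in one move, else L.
n=0: no move → L
n=1: no move → L
n=2: no move → L
n=3: W (go to 0, an L position)
n=4: W (go to 1, an L position)
n=5: W (go to 2, an L position)
n=6: W (go to 2, an L position)
n=7: W (go to 2, an L position)
n=8: W (go to 0, an L position)
n=9: W (go to 1, an L position)
n=10: W (go to 2, an L position)
n=11: L (options 8(W), 7(W), 6(W), 3(W) are all W)
n=12: L (options 9(W), 8(W), 7(W), 4(W) are all W)
n=13: L (options 10(W), 9(W), 8(W), 5(W) are all W)
n=14: W (go to 11, an L position)
n=15: W (go to 12, an L position)
Reading off the rows marked L gives the requested list; there are 6 such values of n.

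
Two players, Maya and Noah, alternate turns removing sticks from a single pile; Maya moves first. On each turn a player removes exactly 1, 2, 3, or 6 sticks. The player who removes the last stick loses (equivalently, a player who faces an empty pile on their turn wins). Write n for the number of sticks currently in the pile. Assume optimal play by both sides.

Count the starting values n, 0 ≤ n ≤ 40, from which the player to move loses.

Label each position W (a win for the player to move) or L (a loss). A position with no legal move is W; any other position is W exactly when some move reaches an L, and L when every move reaches a W.
n=0: no move; the opponent has just taken the last stick and therefore loses → W
n=1: only reaches 0(W), which is W → L
n=2: reaches L-position 1 → W
n=3: reaches L-position 1 → W
n=4: reaches L-position 1 → W
n=5: only reaches 4(W), 3(W), 2(W), all W → L
n=6: reaches L-position 5 → W
n=7: reaches L-position 5 → W
n=8: reaches L-position 5 → W
n=9: only reaches 8(W), 7(W), 6(W), 3(W), all W → L
n=10: reaches L-position 9 → W
n=11: reaches L-position 9 → W
n=12: reaches L-position 9 → W
n=13: only reaches 12(W), 11(W), 10(W), 7(W), all W → L
n=14: reaches L-position 13 → W
n=15: reaches L-position 13 → W
n=16: reaches L-position 13 → W
n=17: only reaches 16(W), 15(W), 14(W), 11(W), all W → L
n=18: reaches L-position 17 → W
n=19: reaches L-position 17 → W
n=20: reaches L-position 17 → W
n=21: only reaches 20(W), 19(W), 18(W), 15(W), all W → L
n=22: reaches L-position 21 → W
n=23: reaches L-position 21 → W
n=24: reaches L-position 21 → W
n=25: only reaches 24(W), 23(W), 22(W), 19(W), all W → L
n=26: reaches L-position 25 → W
n=27: reaches L-position 25 → W
n=28: reaches L-position 25 → W
n=29: only reaches 28(W), 27(W), 26(W), 23(W), all W → L
n=30: reaches L-position 29 → W
n=31: reaches L-position 29 → W
n=32: reaches L-position 29 → W
n=33: only reaches 32(W), 31(W), 30(W), 27(W), all W → L
n=34: reaches L-position 33 → W
n=35: reaches L-position 33 → W
n=36: reaches L-position 33 → W
n=37: only reaches 36(W), 35(W), 34(W), 31(W), all W → L
n=38: reaches L-position 37 → W
n=39: reaches L-position 37 → W
n=40: reaches L-position 37 → W
L entries with 0 ≤ n ≤ 40: n = 1, 5, 9, 13, 17, 21, 25, 29, 33, 37; that makes 10.

10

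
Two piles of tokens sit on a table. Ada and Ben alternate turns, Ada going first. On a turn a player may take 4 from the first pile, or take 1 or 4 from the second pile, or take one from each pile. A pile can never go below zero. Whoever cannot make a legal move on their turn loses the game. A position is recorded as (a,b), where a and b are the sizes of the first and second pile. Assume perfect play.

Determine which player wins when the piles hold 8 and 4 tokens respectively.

Ada wins.

Label each position W (a win for the player to move) or L (a loss). A position with no legal move is L; any other position is W exactly when some move reaches an L, and L when every move reaches a W.
No move ever increases a pile, so every position that can arise here has a ≤ 8 and b ≤ 4; it is enough to label the cells with 0 ≤ a ≤ 8 and 0 ≤ b ≤ 4.
Every move lowers a or b (never raises either), so fill the grid row by row in increasing a, and left to right within a row: each cell's successors are then already labelled.
      b=0  b=1  b=2  b=3  b=4
a=0:    L    W    L    W    W
a=1:    L    W    L    W    W
a=2:    L    W    L    W    W
a=3:    L    W    L    W    W
a=4:    W    W    W    W    L
a=5:    W    L    W    L    W
a=6:    W    L    W    L    W
a=7:    W    L    W    L    W
a=8:    L    W    W    L    W
Cells with no legal move (terminal, hence L): (0,0), (1,0), (2,0), (3,0).
The remaining L cells, each justified by listing all of its moves:
(0,2): L (sole option (0,1)(W) is W)
(1,2): L (options (1,1)(W), (0,1)(W) are all W)
(2,2): L (options (2,1)(W), (1,1)(W) are all W)
(3,2): L (options (3,1)(W), (2,1)(W) are all W)
(4,4): L (options (0,4)(W), (4,3)(W), (4,0)(W), (3,3)(W) are all W)
(5,1): L (options (1,1)(W), (5,0)(W), (4,0)(W) are all W)
(5,3): L (options (1,3)(W), (5,2)(W), (4,2)(W) are all W)
(6,1): L (options (2,1)(W), (6,0)(W), (5,0)(W) are all W)
(6,3): L (options (2,3)(W), (6,2)(W), (5,2)(W) are all W)
(7,1): L (options (3,1)(W), (7,0)(W), (6,0)(W) are all W)
(7,3): L (options (3,3)(W), (7,2)(W), (6,2)(W) are all W)
(8,0): L (sole option (4,0)(W) is W)
(8,3): L (options (4,3)(W), (8,2)(W), (7,2)(W) are all W)
Every other cell has at least one move into one of the L cells above, so it is W.
The starting position (8,4) is W: Ada should move to (4,4), handing over an L position.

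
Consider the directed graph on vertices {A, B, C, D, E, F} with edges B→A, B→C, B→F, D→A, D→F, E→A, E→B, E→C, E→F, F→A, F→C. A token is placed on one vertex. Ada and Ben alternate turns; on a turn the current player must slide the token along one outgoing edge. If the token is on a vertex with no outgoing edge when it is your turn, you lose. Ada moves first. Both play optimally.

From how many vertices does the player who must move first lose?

2

Classify positions by backward induction: terminal positions (no move available) are L. From any other position, the mover wins iff some move reaches an L.
Every edge goes from a vertex to one that appears earlier in the order C, A, F, D, B, E, so processing vertices in that order labels each vertex after all of its successors.
C: no outgoing edge → L
A: no outgoing edge → L
F: can move to A, which is L ⇒ W
D: can move to A, which is L ⇒ W
B: can move to A, which is L ⇒ W
E: can move to A, which is L ⇒ W
The L vertices are A, C; that is 2 in all.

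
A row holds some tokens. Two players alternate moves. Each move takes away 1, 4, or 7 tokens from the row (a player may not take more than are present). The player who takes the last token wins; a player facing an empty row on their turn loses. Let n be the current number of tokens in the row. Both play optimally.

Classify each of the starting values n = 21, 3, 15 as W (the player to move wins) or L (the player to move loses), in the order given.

21: L, 3: W, 15: W

Positions with no move are L. A position that does have a move is losing for the player to move precisely when every available move leads to a winning position for the opponent. Fill in the labels:
n=0: no move → L
n=1: can move to 0, which is L ⇒ W
n=2: the only move is to 1(W), a W ⇒ L
n=3: can move to 2, which is L ⇒ W
n=4: can move to 0, which is L ⇒ W
n=5: moves to 4(W), 1(W); every one is W ⇒ L
n=6: can move to 5, which is L ⇒ W
n=7: can move to 0, which is L ⇒ W
n=8: moves to 7(W), 4(W), 1(W); every one is W ⇒ L
n=9: can move to 8, which is L ⇒ W
n=10: moves to 9(W), 6(W), 3(W); every one is W ⇒ L
n=11: can move to 10, which is L ⇒ W
n=12: can move to 8, which is L ⇒ W
n=13: moves to 12(W), 9(W), 6(W); every one is W ⇒ L
n=14: can move to 13, which is L ⇒ W
n=15: can move to 8, which is L ⇒ W
n=16: moves to 15(W), 12(W), 9(W); every one is W ⇒ L
n=17: can move to 16, which is L ⇒ W
n=18: moves to 17(W), 14(W), 11(W); every one is W ⇒ L
n=19: can move to 18, which is L ⇒ W
n=20: can move to 16, which is L ⇒ W
n=21: moves to 20(W), 17(W), 14(W); every one is W ⇒ L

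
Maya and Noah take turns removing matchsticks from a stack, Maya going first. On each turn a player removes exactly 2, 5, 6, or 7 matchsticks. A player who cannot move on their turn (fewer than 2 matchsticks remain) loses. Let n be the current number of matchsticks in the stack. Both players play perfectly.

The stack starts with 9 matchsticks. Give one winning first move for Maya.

Remove 5, leaving 4.

Positions with no move are L. A position that does have a move is losing for the player to move precisely when every available move leads to a winning position for the opponent. Fill in the labels:
n=0: no move → L
n=1: no move → L
n=2: can move to 0, which is L ⇒ W
n=3: can move to 1, which is L ⇒ W
n=4: the only move is to 2(W), a W ⇒ L
n=5: can move to 0, which is L ⇒ W
n=6: can move to 4, which is L ⇒ W
n=7: can move to 1, which is L ⇒ W
n=8: can move to 1, which is L ⇒ W
n=9: can move to 4, which is L ⇒ W
From 9, the L positions reachable in one move are: 4.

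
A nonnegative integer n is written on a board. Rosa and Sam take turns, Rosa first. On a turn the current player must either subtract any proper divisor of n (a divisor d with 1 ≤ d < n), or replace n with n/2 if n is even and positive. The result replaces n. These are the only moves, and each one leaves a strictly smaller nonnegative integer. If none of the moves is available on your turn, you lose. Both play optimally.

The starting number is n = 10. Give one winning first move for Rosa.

Use the standard recursion: the mover loses at a terminal position; elsewhere, the mover wins exactly when some move hands the opponent an L position.
n=0: no move → L
n=1: no move → L
n=2: W (go to 1, an L position)
n=3: L (sole option 2(W) is W)
n=4: W (go to 3, an L position)
n=5: L (sole option 4(W) is W)
n=6: W (go to 3, an L position)
n=7: L (sole option 6(W) is W)
n=8: W (go to 7, an L position)
n=9: L (options 6(W), 8(W) are all W)
n=10: W (go to 5, an L position)
From 10, the L positions reachable in one move are: 5, 9. Any move reaching one of these is winning.

Move to 5.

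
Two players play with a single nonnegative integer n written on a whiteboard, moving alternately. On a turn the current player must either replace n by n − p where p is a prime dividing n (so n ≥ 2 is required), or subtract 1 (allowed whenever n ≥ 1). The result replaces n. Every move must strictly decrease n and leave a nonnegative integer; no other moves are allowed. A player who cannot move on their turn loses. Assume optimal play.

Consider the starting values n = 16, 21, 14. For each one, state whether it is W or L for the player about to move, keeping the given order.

Compute win/loss labels from the base case upward. A position with no move is L. Any other position is W if it can reach an L in one move, else L.
n=0: no move → L
n=1: can move to 0, which is L ⇒ W
n=2: can move to 0, which is L ⇒ W
n=3: can move to 0, which is L ⇒ W
n=4: moves to 2(W), 3(W); every one is W ⇒ L
n=5: can move to 0, which is L ⇒ W
n=6: can move to 4, which is L ⇒ W
n=7: can move to 0, which is L ⇒ W
n=8: moves to 6(W), 7(W); every one is W ⇒ L
n=9: can move to 8, which is L ⇒ W
n=10: can move to 8, which is L ⇒ W
n=11: can move to 0, which is L ⇒ W
n=12: moves to 9(W), 10(W), 11(W); every one is W ⇒ L
n=13: can move to 0, which is L ⇒ W
n=14: can move to 12, which is L ⇒ W
n=15: can move to 12, which is L ⇒ W
n=16: moves to 14(W), 15(W); every one is W ⇒ L
n=17: can move to 0, which is L ⇒ W
n=18: can move to 16, which is L ⇒ W
n=19: can move to 0, which is L ⇒ W
n=20: moves to 15(W), 18(W), 19(W); every one is W ⇒ L
n=21: can move to 20, which is L ⇒ W

16: L, 21: W, 14: W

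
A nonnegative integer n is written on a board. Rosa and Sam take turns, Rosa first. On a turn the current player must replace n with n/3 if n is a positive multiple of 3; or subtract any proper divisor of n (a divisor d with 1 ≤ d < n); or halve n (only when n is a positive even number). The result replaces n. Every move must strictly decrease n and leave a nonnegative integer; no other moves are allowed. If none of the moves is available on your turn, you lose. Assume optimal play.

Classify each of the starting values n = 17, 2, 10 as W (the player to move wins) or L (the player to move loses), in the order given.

Use the standard recursion: the mover loses at a terminal position; elsewhere, the mover wins exactly when some move hands the opponent an L position.
n=0: no move → L
n=1: no move → L
n=2: W (go to 1, an L position)
n=3: W (go to 1, an L position)
n=4: L (options 2(W), 3(W) are all W)
n=5: W (go to 4, an L position)
n=6: W (go to 4, an L position)
n=7: L (sole option 6(W) is W)
n=8: W (go to 4, an L position)
n=9: L (options 3(W), 6(W), 8(W) are all W)
n=10: W (go to 9, an L position)
n=11: L (sole option 10(W) is W)
n=12: W (go to 4, an L position)
n=13: L (sole option 12(W) is W)
n=14: W (go to 7, an L position)
n=15: L (options 5(W), 10(W), 12(W), 14(W) are all W)
n=16: W (go to 15, an L position)
n=17: L (sole option 16(W) is W)

17: L, 2: W, 10: W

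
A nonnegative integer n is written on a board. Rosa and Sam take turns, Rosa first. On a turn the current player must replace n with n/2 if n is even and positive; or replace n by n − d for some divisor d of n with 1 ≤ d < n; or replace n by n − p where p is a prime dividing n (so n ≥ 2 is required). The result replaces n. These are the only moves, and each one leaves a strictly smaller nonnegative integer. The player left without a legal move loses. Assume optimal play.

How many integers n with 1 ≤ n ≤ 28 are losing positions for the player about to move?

6

Positions with no move are L. A position that does have a move is losing for the player to move precisely when every available move leads to a winning position for the opponent. Fill in the labels:
n=0: no move → L
n=1: no move → L
n=2: reaches L-position 0 → W
n=3: reaches L-position 0 → W
n=4: only reaches 2(W), 3(W), all W → L
n=5: reaches L-position 0 → W
n=6: reaches L-position 4 → W
n=7: reaches L-position 0 → W
n=8: reaches L-position 4 → W
n=9: only reaches 6(W), 8(W), all W → L
n=10: reaches L-position 9 → W
n=11: reaches L-position 0 → W
n=12: reaches L-position 9 → W
n=13: reaches L-position 0 → W
n=14: only reaches 7(W), 12(W), 13(W), all W → L
n=15: reaches L-position 14 → W
n=16: reaches L-position 14 → W
n=17: reaches L-position 0 → W
n=18: reaches L-position 9 → W
n=19: reaches L-position 0 → W
n=20: only reaches 10(W), 15(W), 16(W), 18(W), 19(W), all W → L
n=21: reaches L-position 14 → W
n=22: reaches L-position 20 → W
n=23: reaches L-position 0 → W
n=24: reaches L-position 20 → W
n=25: reaches L-position 20 → W
n=26: only reaches 13(W), 24(W), 25(W), all W → L
n=27: reaches L-position 26 → W
n=28: reaches L-position 14 → W
L entries with 1 ≤ n ≤ 28 (n=0 is outside the asked range and is not counted): n = 1, 4, 9, 14, 20, 26; that makes 6.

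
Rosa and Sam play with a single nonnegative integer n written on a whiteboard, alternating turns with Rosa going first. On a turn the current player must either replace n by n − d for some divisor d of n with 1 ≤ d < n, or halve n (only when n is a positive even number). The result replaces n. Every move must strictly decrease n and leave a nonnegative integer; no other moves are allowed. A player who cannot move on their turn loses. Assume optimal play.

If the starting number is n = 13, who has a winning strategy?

Sam wins.

Use the standard recursion: the mover loses at a terminal position; elsewhere, the mover wins exactly when some move hands the opponent an L position.
n=0: no move → L
n=1: no move → L
n=2: can move to 1, which is L ⇒ W
n=3: the only move is to 2(W), a W ⇒ L
n=4: can move to 3, which is L ⇒ W
n=5: the only move is to 4(W), a W ⇒ L
n=6: can move to 3, which is L ⇒ W
n=7: the only move is to 6(W), a W ⇒ L
n=8: can move to 7, which is L ⇒ W
n=9: moves to 6(W), 8(W); every one is W ⇒ L
n=10: can move to 5, which is L ⇒ W
n=11: the only move is to 10(W), a W ⇒ L
n=12: can move to 9, which is L ⇒ W
n=13: the only move is to 12(W), a W ⇒ L
The starting position 13 is L: whatever Rosa does, the opponent receives a W position.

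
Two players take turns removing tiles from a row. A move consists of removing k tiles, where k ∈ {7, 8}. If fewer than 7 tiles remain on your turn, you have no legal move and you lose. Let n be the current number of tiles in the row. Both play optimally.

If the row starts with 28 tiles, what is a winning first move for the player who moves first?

Build the W/L table. Terminal = L. A non-terminal position is W if it has a move to some L; otherwise it is L.
n=0: no move → L
n=1: no move → L
n=2: no move → L
n=3: no move → L
n=4: no move → L
n=5: no move → L
n=6: no move → L
n=7: can move to 0, which is L ⇒ W
n=8: can move to 1, which is L ⇒ W
n=9: can move to 2, which is L ⇒ W
n=10: can move to 3, which is L ⇒ W
n=11: can move to 4, which is L ⇒ W
n=12: can move to 5, which is L ⇒ W
n=13: can move to 6, which is L ⇒ W
n=14: can move to 6, which is L ⇒ W
n=15: moves to 8(W), 7(W); every one is W ⇒ L
n=16: moves to 9(W), 8(W); every one is W ⇒ L
n=17: moves to 10(W), 9(W); every one is W ⇒ L
n=18: moves to 11(W), 10(W); every one is W ⇒ L
n=19: moves to 12(W), 11(W); every one is W ⇒ L
n=20: moves to 13(W), 12(W); every one is W ⇒ L
n=21: moves to 14(W), 13(W); every one is W ⇒ L
n=22: can move to 15, which is L ⇒ W
n=23: can move to 16, which is L ⇒ W
n=24: can move to 17, which is L ⇒ W
n=25: can move to 18, which is L ⇒ W
n=26: can move to 19, which is L ⇒ W
n=27: can move to 20, which is L ⇒ W
n=28: can move to 21, which is L ⇒ W
From 28, the L positions reachable in one move are: 21, 20. Any move reaching one of these is winning.

Remove 7, leaving 21.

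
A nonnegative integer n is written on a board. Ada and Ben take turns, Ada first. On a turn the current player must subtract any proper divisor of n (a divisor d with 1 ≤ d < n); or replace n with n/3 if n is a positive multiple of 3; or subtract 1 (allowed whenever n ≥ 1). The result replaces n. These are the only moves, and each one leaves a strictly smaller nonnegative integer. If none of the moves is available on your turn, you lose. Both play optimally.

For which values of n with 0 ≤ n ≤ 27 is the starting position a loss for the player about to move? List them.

0, 2, 5, 7, 9, 11, 13, 16, 19, 23, 25

Compute win/loss labels from the base case upward. A position with no move is L. Any other position is W if it can reach an L in one move, else L.
n=0: no move → L
n=1: W (go to 0, an L position)
n=2: L (sole option 1(W) is W)
n=3: W (go to 2, an L position)
n=4: W (go to 2, an L position)
n=5: L (sole option 4(W) is W)
n=6: W (go to 2, an L position)
n=7: L (sole option 6(W) is W)
n=8: W (go to 7, an L position)
n=9: L (options 3(W), 6(W), 8(W) are all W)
n=10: W (go to 5, an L position)
n=11: L (sole option 10(W) is W)
n=12: W (go to 9, an L position)
n=13: L (sole option 12(W) is W)
n=14: W (go to 7, an L position)
n=15: W (go to 5, an L position)
n=16: L (options 8(W), 12(W), 14(W), 15(W) are all W)
n=17: W (go to 16, an L position)
n=18: W (go to 9, an L position)
n=19: L (sole option 18(W) is W)
n=20: W (go to 16, an L position)
n=21: W (go to 7, an L position)
n=22: W (go to 11, an L position)
n=23: L (sole option 22(W) is W)
n=24: W (go to 16, an L position)
n=25: L (options 20(W), 24(W) are all W)
n=26: W (go to 13, an L position)
n=27: W (go to 9, an L position)
Reading off the rows marked L gives the requested list; there are 11 such values of n.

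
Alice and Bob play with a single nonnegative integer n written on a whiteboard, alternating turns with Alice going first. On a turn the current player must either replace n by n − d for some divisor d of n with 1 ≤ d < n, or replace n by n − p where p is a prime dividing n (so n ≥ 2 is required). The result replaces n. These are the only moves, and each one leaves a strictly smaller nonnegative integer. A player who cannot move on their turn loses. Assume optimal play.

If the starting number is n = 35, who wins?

Bob wins.

Work bottom-up. With no move the player to move loses. Otherwise the position is W if at least one move leads to an L position for the opponent, and L if every move leads to a W.
n=0: no move → L
n=1: no move → L
n=2: reaches L-position 0 → W
n=3: reaches L-position 0 → W
n=4: only reaches 2(W), 3(W), all W → L
n=5: reaches L-position 0 → W
n=6: reaches L-position 4 → W
n=7: reaches L-position 0 → W
n=8: reaches L-position 4 → W
n=9: only reaches 6(W), 8(W), all W → L
n=10: reaches L-position 9 → W
n=11: reaches L-position 0 → W
n=12: reaches L-position 9 → W
n=13: reaches L-position 0 → W
n=14: only reaches 7(W), 12(W), 13(W), all W → L
n=15: reaches L-position 14 → W
n=16: reaches L-position 14 → W
n=17: reaches L-position 0 → W
n=18: reaches L-position 9 → W
n=19: reaches L-position 0 → W
n=20: only reaches 10(W), 15(W), 16(W), 18(W), 19(W), all W → L
n=21: reaches L-position 14 → W
n=22: reaches L-position 20 → W
n=23: reaches L-position 0 → W
n=24: reaches L-position 20 → W
n=25: reaches L-position 20 → W
n=26: only reaches 13(W), 24(W), 25(W), all W → L
n=27: reaches L-position 26 → W
n=28: reaches L-position 14 → W
n=29: reaches L-position 0 → W
n=30: reaches L-position 20 → W
n=31: reaches L-position 0 → W
n=32: only reaches 16(W), 24(W), 28(W), 30(W), 31(W), all W → L
n=33: reaches L-position 32 → W
n=34: reaches L-position 32 → W
n=35: only reaches 28(W), 30(W), 34(W), all W → L
The starting position 35 is L: whatever Alice does, the opponent receives a W position.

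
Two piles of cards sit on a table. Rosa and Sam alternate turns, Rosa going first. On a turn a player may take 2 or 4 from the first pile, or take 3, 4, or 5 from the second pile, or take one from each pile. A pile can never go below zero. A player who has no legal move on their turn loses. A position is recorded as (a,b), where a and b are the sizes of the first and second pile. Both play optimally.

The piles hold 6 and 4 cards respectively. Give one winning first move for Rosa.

Positions with no move are L. A position that does have a move is losing for the player to move precisely when every available move leads to a winning position for the opponent. Fill in the labels:
No move ever increases a pile, so every position that can arise here has a ≤ 6 and b ≤ 4; it is enough to label the cells with 0 ≤ a ≤ 6 and 0 ≤ b ≤ 4.
Every move lowers a or b (never raises either), so fill the grid row by row in increasing a, and left to right within a row: each cell's successors are then already labelled.
      b=0  b=1  b=2  b=3  b=4
a=0:    L    L    L    W    W
a=1:    L    W    W    W    W
a=2:    W    W    W    L    L
a=3:    W    L    L    L    W
a=4:    W    W    W    W    W
a=5:    W    W    W    W    L
a=6:    L    L    L    W    W
Cells with no legal move (terminal, hence L): (0,0), (0,1), (0,2), (1,0).
The remaining L cells, each justified by listing all of its moves:
(2,3): L (options (0,3)(W), (2,0)(W), (1,2)(W) are all W)
(2,4): L (options (0,4)(W), (2,1)(W), (2,0)(W), (1,3)(W) are all W)
(3,1): L (options (1,1)(W), (2,0)(W) are all W)
(3,2): L (options (1,2)(W), (2,1)(W) are all W)
(3,3): L (options (1,3)(W), (3,0)(W), (2,2)(W) are all W)
(5,4): L (options (3,4)(W), (1,4)(W), (5,1)(W), (5,0)(W), (4,3)(W) are all W)
(6,0): L (options (4,0)(W), (2,0)(W) are all W)
(6,1): L (options (4,1)(W), (2,1)(W), (5,0)(W) are all W)
(6,2): L (options (4,2)(W), (2,2)(W), (5,1)(W) are all W)
Every other cell has at least one move into one of the L cells above, so it is W.
From (6,4), the L positions reachable in one move are: (2,4), (6,1), (6,0). Any move reaching one of these is winning.

Move to (2,4).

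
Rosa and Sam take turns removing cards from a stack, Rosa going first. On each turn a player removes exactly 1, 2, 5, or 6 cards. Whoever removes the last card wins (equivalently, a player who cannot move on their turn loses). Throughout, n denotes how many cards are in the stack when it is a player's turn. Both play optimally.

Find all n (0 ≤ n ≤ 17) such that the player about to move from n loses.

0, 3, 7, 10, 14, 17

Build the W/L table. Terminal = L. A non-terminal position is W if it has a move to some L; otherwise it is L.
n=0: no move → L
n=1: reaches L-position 0 → W
n=2: reaches L-position 0 → W
n=3: only reaches 2(W), 1(W), all W → L
n=4: reaches L-position 3 → W
n=5: reaches L-position 3 → W
n=6: reaches L-position 0 → W
n=7: only reaches 6(W), 5(W), 2(W), 1(W), all W → L
n=8: reaches L-position 7 → W
n=9: reaches L-position 7 → W
n=10: only reaches 9(W), 8(W), 5(W), 4(W), all W → L
n=11: reaches L-position 10 → W
n=12: reaches L-position 10 → W
n=13: reaches L-position 7 → W
n=14: only reaches 13(W), 12(W), 9(W), 8(W), all W → L
n=15: reaches L-position 14 → W
n=16: reaches L-position 14 → W
n=17: only reaches 16(W), 15(W), 12(W), 11(W), all W → L
Reading off the rows marked L gives the requested list; there are 6 such values of n.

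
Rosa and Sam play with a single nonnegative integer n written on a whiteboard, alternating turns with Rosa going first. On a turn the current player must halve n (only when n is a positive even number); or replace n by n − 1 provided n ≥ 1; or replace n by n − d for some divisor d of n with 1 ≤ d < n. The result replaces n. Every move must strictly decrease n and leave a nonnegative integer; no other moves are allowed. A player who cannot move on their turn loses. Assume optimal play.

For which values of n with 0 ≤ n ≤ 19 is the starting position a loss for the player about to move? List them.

Compute win/loss labels from the base case upward. A position with no move is L. Any other position is W if it can reach an L in one move, else L.
n=0: no move → L
n=1: W (go to 0, an L position)
n=2: L (sole option 1(W) is W)
n=3: W (go to 2, an L position)
n=4: W (go to 2, an L position)
n=5: L (sole option 4(W) is W)
n=6: W (go to 5, an L position)
n=7: L (sole option 6(W) is W)
n=8: W (go to 7, an L position)
n=9: L (options 6(W), 8(W) are all W)
n=10: W (go to 5, an L position)
n=11: L (sole option 10(W) is W)
n=12: W (go to 9, an L position)
n=13: L (sole option 12(W) is W)
n=14: W (go to 7, an L position)
n=15: L (options 10(W), 12(W), 14(W) are all W)
n=16: W (go to 15, an L position)
n=17: L (sole option 16(W) is W)
n=18: W (go to 9, an L position)
n=19: L (sole option 18(W) is W)
The losing starting values of n are exactly the entries labelled L in this table (10 of them).

0, 2, 5, 7, 9, 11, 13, 15, 17, 19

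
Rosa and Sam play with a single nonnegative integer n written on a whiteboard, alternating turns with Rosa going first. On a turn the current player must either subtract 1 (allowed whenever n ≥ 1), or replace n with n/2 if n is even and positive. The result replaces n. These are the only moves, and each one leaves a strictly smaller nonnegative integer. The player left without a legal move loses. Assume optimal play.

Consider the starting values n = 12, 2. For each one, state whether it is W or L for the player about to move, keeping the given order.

12: W, 2: L

Positions with no move are L. A position that does have a move is losing for the player to move precisely when every available move leads to a winning position for the opponent. Fill in the labels:
n=0: no move → L
n=1: →0(L), so W
n=2: →1(W) only, which is W, so L
n=3: →2(L), so W
n=4: →2(L), so W
n=5: →4(W) only, which is W, so L
n=6: →5(L), so W
n=7: →6(W) only, which is W, so L
n=8: →7(L), so W
n=9: →8(W) only, which is W, so L
n=10: →5(L), so W
n=11: →10(W) only, which is W, so L
n=12: →11(L), so W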